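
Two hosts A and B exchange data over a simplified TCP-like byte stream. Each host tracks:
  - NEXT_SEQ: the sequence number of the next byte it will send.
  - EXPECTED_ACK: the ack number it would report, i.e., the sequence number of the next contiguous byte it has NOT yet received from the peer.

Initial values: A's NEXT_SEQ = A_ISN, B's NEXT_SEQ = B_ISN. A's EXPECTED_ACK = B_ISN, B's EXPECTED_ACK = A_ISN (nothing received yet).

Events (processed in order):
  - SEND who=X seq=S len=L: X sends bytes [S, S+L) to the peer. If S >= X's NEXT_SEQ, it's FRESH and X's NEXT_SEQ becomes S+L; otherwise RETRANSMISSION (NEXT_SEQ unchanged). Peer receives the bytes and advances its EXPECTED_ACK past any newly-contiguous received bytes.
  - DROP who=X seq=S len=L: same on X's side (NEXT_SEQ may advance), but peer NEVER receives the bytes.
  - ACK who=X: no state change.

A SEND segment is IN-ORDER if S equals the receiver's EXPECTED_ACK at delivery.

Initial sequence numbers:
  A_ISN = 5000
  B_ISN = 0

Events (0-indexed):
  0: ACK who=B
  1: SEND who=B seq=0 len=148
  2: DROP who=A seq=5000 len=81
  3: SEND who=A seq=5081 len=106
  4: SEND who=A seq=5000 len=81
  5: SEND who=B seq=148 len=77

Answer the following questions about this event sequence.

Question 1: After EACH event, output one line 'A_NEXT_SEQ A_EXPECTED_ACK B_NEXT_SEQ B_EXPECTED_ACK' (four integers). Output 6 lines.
5000 0 0 5000
5000 148 148 5000
5081 148 148 5000
5187 148 148 5000
5187 148 148 5187
5187 225 225 5187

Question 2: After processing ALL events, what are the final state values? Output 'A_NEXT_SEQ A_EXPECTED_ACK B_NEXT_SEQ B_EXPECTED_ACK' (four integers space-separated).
After event 0: A_seq=5000 A_ack=0 B_seq=0 B_ack=5000
After event 1: A_seq=5000 A_ack=148 B_seq=148 B_ack=5000
After event 2: A_seq=5081 A_ack=148 B_seq=148 B_ack=5000
After event 3: A_seq=5187 A_ack=148 B_seq=148 B_ack=5000
After event 4: A_seq=5187 A_ack=148 B_seq=148 B_ack=5187
After event 5: A_seq=5187 A_ack=225 B_seq=225 B_ack=5187

Answer: 5187 225 225 5187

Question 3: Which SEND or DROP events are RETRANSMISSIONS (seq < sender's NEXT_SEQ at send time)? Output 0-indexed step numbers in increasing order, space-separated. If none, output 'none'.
Step 1: SEND seq=0 -> fresh
Step 2: DROP seq=5000 -> fresh
Step 3: SEND seq=5081 -> fresh
Step 4: SEND seq=5000 -> retransmit
Step 5: SEND seq=148 -> fresh

Answer: 4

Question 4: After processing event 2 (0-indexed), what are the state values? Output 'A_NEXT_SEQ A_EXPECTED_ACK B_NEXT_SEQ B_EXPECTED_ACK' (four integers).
After event 0: A_seq=5000 A_ack=0 B_seq=0 B_ack=5000
After event 1: A_seq=5000 A_ack=148 B_seq=148 B_ack=5000
After event 2: A_seq=5081 A_ack=148 B_seq=148 B_ack=5000

5081 148 148 5000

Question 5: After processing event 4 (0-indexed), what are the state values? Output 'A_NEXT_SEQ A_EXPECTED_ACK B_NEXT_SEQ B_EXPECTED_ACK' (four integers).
After event 0: A_seq=5000 A_ack=0 B_seq=0 B_ack=5000
After event 1: A_seq=5000 A_ack=148 B_seq=148 B_ack=5000
After event 2: A_seq=5081 A_ack=148 B_seq=148 B_ack=5000
After event 3: A_seq=5187 A_ack=148 B_seq=148 B_ack=5000
After event 4: A_seq=5187 A_ack=148 B_seq=148 B_ack=5187

5187 148 148 5187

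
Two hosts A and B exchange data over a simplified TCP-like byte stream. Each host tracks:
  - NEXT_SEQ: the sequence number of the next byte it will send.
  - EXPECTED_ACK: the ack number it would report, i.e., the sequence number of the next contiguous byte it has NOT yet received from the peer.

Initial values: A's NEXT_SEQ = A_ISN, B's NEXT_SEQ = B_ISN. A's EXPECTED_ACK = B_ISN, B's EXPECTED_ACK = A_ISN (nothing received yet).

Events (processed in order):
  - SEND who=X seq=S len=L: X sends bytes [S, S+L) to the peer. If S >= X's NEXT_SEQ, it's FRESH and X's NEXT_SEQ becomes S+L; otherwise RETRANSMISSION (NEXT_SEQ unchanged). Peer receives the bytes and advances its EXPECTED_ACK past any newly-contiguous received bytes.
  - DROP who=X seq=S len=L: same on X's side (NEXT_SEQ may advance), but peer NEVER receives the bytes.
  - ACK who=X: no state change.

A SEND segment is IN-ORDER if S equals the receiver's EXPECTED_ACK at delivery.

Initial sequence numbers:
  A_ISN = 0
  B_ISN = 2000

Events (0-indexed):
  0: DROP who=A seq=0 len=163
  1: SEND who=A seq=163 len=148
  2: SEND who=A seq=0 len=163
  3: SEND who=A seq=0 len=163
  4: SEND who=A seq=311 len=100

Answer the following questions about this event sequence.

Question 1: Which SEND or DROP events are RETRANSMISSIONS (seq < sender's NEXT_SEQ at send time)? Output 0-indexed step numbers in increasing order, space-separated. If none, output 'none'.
Step 0: DROP seq=0 -> fresh
Step 1: SEND seq=163 -> fresh
Step 2: SEND seq=0 -> retransmit
Step 3: SEND seq=0 -> retransmit
Step 4: SEND seq=311 -> fresh

Answer: 2 3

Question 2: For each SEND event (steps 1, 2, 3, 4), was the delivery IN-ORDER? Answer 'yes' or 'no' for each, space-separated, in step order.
Step 1: SEND seq=163 -> out-of-order
Step 2: SEND seq=0 -> in-order
Step 3: SEND seq=0 -> out-of-order
Step 4: SEND seq=311 -> in-order

Answer: no yes no yes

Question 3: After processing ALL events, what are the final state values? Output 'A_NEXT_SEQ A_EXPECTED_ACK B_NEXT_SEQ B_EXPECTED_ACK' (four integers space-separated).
Answer: 411 2000 2000 411

Derivation:
After event 0: A_seq=163 A_ack=2000 B_seq=2000 B_ack=0
After event 1: A_seq=311 A_ack=2000 B_seq=2000 B_ack=0
After event 2: A_seq=311 A_ack=2000 B_seq=2000 B_ack=311
After event 3: A_seq=311 A_ack=2000 B_seq=2000 B_ack=311
After event 4: A_seq=411 A_ack=2000 B_seq=2000 B_ack=411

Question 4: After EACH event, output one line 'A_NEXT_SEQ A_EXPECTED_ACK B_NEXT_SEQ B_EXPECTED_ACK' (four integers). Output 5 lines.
163 2000 2000 0
311 2000 2000 0
311 2000 2000 311
311 2000 2000 311
411 2000 2000 411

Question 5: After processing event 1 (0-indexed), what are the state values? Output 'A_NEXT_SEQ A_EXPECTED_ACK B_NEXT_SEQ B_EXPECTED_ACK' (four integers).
After event 0: A_seq=163 A_ack=2000 B_seq=2000 B_ack=0
After event 1: A_seq=311 A_ack=2000 B_seq=2000 B_ack=0

311 2000 2000 0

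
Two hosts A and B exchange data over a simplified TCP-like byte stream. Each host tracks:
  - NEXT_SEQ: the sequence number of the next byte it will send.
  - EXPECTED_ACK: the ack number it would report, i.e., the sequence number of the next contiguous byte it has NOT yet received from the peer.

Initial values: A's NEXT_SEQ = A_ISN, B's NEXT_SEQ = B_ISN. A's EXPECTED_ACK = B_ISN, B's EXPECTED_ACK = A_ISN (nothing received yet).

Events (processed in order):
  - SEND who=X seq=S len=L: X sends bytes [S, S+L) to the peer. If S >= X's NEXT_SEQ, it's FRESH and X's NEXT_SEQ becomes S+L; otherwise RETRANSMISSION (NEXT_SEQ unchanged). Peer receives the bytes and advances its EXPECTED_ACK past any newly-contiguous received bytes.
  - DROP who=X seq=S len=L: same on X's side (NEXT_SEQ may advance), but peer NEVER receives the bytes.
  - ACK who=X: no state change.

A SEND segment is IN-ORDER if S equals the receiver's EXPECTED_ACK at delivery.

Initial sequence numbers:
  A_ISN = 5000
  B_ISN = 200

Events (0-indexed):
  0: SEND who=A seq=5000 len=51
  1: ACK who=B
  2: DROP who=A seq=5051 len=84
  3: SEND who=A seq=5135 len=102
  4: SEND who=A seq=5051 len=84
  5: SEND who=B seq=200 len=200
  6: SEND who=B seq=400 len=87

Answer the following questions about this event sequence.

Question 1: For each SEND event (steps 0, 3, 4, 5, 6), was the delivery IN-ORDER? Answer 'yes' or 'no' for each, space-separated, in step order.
Step 0: SEND seq=5000 -> in-order
Step 3: SEND seq=5135 -> out-of-order
Step 4: SEND seq=5051 -> in-order
Step 5: SEND seq=200 -> in-order
Step 6: SEND seq=400 -> in-order

Answer: yes no yes yes yes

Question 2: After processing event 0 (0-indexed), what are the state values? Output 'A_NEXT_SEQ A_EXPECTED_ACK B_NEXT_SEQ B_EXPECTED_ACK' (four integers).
After event 0: A_seq=5051 A_ack=200 B_seq=200 B_ack=5051

5051 200 200 5051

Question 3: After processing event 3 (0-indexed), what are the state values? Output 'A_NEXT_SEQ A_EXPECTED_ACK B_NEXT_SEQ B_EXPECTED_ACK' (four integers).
After event 0: A_seq=5051 A_ack=200 B_seq=200 B_ack=5051
After event 1: A_seq=5051 A_ack=200 B_seq=200 B_ack=5051
After event 2: A_seq=5135 A_ack=200 B_seq=200 B_ack=5051
After event 3: A_seq=5237 A_ack=200 B_seq=200 B_ack=5051

5237 200 200 5051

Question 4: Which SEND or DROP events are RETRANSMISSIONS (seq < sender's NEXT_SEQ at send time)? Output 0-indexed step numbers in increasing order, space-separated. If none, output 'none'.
Step 0: SEND seq=5000 -> fresh
Step 2: DROP seq=5051 -> fresh
Step 3: SEND seq=5135 -> fresh
Step 4: SEND seq=5051 -> retransmit
Step 5: SEND seq=200 -> fresh
Step 6: SEND seq=400 -> fresh

Answer: 4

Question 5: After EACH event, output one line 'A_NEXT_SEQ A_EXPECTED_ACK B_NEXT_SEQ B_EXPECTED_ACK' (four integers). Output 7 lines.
5051 200 200 5051
5051 200 200 5051
5135 200 200 5051
5237 200 200 5051
5237 200 200 5237
5237 400 400 5237
5237 487 487 5237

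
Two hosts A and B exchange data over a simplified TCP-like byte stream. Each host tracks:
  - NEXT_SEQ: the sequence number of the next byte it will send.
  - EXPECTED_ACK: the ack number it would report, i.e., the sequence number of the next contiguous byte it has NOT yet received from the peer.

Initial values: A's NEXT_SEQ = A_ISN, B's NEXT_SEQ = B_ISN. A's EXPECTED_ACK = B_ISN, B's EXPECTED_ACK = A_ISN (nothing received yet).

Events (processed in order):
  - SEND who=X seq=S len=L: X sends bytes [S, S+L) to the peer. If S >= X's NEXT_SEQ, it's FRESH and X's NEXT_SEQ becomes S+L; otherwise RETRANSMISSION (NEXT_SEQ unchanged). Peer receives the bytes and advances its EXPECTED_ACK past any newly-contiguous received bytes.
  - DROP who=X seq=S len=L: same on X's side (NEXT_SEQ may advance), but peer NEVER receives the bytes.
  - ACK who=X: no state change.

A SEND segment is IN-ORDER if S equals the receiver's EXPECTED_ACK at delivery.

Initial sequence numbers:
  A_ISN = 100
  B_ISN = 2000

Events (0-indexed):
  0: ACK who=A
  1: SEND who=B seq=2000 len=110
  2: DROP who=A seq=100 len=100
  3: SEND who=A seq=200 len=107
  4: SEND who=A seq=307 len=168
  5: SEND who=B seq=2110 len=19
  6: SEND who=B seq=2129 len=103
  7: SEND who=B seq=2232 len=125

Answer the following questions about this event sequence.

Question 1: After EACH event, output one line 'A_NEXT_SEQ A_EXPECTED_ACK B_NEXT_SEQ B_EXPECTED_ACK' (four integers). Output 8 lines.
100 2000 2000 100
100 2110 2110 100
200 2110 2110 100
307 2110 2110 100
475 2110 2110 100
475 2129 2129 100
475 2232 2232 100
475 2357 2357 100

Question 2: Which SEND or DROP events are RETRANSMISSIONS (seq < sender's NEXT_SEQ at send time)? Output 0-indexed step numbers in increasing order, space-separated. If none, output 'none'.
Step 1: SEND seq=2000 -> fresh
Step 2: DROP seq=100 -> fresh
Step 3: SEND seq=200 -> fresh
Step 4: SEND seq=307 -> fresh
Step 5: SEND seq=2110 -> fresh
Step 6: SEND seq=2129 -> fresh
Step 7: SEND seq=2232 -> fresh

Answer: none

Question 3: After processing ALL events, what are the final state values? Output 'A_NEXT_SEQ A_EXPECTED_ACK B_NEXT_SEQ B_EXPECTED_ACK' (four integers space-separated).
After event 0: A_seq=100 A_ack=2000 B_seq=2000 B_ack=100
After event 1: A_seq=100 A_ack=2110 B_seq=2110 B_ack=100
After event 2: A_seq=200 A_ack=2110 B_seq=2110 B_ack=100
After event 3: A_seq=307 A_ack=2110 B_seq=2110 B_ack=100
After event 4: A_seq=475 A_ack=2110 B_seq=2110 B_ack=100
After event 5: A_seq=475 A_ack=2129 B_seq=2129 B_ack=100
After event 6: A_seq=475 A_ack=2232 B_seq=2232 B_ack=100
After event 7: A_seq=475 A_ack=2357 B_seq=2357 B_ack=100

Answer: 475 2357 2357 100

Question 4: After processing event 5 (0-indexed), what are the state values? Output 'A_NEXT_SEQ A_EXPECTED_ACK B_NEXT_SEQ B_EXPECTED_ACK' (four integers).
After event 0: A_seq=100 A_ack=2000 B_seq=2000 B_ack=100
After event 1: A_seq=100 A_ack=2110 B_seq=2110 B_ack=100
After event 2: A_seq=200 A_ack=2110 B_seq=2110 B_ack=100
After event 3: A_seq=307 A_ack=2110 B_seq=2110 B_ack=100
After event 4: A_seq=475 A_ack=2110 B_seq=2110 B_ack=100
After event 5: A_seq=475 A_ack=2129 B_seq=2129 B_ack=100

475 2129 2129 100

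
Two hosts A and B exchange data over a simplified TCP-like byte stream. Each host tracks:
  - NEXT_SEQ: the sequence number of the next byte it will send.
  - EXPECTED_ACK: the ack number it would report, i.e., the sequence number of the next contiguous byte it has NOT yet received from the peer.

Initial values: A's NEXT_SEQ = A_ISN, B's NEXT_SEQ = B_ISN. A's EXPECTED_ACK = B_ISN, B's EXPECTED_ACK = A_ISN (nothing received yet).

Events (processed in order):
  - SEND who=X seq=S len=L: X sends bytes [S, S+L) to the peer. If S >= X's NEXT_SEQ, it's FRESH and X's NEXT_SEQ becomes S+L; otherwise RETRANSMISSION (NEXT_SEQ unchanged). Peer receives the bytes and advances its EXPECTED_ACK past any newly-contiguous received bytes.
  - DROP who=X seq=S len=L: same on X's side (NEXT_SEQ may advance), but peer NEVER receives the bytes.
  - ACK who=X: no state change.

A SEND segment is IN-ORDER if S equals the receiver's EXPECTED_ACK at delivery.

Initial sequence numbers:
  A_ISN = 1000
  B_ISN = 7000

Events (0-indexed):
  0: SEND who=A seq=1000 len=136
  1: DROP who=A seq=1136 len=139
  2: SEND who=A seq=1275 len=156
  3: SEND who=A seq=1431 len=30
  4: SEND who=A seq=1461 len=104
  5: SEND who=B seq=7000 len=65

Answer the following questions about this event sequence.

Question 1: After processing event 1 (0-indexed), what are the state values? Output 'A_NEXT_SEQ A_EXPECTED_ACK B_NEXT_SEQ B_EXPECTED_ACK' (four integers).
After event 0: A_seq=1136 A_ack=7000 B_seq=7000 B_ack=1136
After event 1: A_seq=1275 A_ack=7000 B_seq=7000 B_ack=1136

1275 7000 7000 1136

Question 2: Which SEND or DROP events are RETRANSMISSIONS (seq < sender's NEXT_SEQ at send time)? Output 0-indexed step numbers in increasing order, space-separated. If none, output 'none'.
Answer: none

Derivation:
Step 0: SEND seq=1000 -> fresh
Step 1: DROP seq=1136 -> fresh
Step 2: SEND seq=1275 -> fresh
Step 3: SEND seq=1431 -> fresh
Step 4: SEND seq=1461 -> fresh
Step 5: SEND seq=7000 -> fresh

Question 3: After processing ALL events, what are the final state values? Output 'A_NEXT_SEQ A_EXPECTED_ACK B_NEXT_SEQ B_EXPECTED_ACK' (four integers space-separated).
After event 0: A_seq=1136 A_ack=7000 B_seq=7000 B_ack=1136
After event 1: A_seq=1275 A_ack=7000 B_seq=7000 B_ack=1136
After event 2: A_seq=1431 A_ack=7000 B_seq=7000 B_ack=1136
After event 3: A_seq=1461 A_ack=7000 B_seq=7000 B_ack=1136
After event 4: A_seq=1565 A_ack=7000 B_seq=7000 B_ack=1136
After event 5: A_seq=1565 A_ack=7065 B_seq=7065 B_ack=1136

Answer: 1565 7065 7065 1136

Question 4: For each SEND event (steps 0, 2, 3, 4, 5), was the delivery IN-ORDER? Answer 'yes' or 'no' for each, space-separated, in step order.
Step 0: SEND seq=1000 -> in-order
Step 2: SEND seq=1275 -> out-of-order
Step 3: SEND seq=1431 -> out-of-order
Step 4: SEND seq=1461 -> out-of-order
Step 5: SEND seq=7000 -> in-order

Answer: yes no no no yes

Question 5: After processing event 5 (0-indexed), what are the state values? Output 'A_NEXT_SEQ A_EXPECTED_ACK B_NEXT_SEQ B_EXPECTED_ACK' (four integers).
After event 0: A_seq=1136 A_ack=7000 B_seq=7000 B_ack=1136
After event 1: A_seq=1275 A_ack=7000 B_seq=7000 B_ack=1136
After event 2: A_seq=1431 A_ack=7000 B_seq=7000 B_ack=1136
After event 3: A_seq=1461 A_ack=7000 B_seq=7000 B_ack=1136
After event 4: A_seq=1565 A_ack=7000 B_seq=7000 B_ack=1136
After event 5: A_seq=1565 A_ack=7065 B_seq=7065 B_ack=1136

1565 7065 7065 1136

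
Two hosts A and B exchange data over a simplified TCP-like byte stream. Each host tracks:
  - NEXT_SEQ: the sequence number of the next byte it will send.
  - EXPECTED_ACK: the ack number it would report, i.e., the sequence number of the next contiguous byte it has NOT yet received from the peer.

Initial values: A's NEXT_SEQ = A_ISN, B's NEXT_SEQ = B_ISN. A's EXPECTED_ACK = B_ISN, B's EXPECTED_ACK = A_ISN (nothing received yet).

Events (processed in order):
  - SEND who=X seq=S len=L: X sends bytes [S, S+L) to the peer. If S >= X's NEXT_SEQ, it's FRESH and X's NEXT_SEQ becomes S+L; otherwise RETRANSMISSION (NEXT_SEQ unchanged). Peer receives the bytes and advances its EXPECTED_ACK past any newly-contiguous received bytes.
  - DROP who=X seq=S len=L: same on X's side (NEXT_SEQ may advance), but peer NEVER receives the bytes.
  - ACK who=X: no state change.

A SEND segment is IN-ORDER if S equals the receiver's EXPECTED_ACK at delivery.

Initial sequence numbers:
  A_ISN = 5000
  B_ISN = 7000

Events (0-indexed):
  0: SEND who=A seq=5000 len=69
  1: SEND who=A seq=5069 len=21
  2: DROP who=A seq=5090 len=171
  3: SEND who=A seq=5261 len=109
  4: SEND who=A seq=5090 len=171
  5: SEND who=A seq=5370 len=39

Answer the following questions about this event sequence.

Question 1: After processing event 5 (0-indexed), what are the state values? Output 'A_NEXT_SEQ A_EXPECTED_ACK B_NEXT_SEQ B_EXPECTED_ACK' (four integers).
After event 0: A_seq=5069 A_ack=7000 B_seq=7000 B_ack=5069
After event 1: A_seq=5090 A_ack=7000 B_seq=7000 B_ack=5090
After event 2: A_seq=5261 A_ack=7000 B_seq=7000 B_ack=5090
After event 3: A_seq=5370 A_ack=7000 B_seq=7000 B_ack=5090
After event 4: A_seq=5370 A_ack=7000 B_seq=7000 B_ack=5370
After event 5: A_seq=5409 A_ack=7000 B_seq=7000 B_ack=5409

5409 7000 7000 5409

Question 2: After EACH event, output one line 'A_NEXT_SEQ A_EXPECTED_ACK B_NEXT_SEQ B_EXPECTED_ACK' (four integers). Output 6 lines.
5069 7000 7000 5069
5090 7000 7000 5090
5261 7000 7000 5090
5370 7000 7000 5090
5370 7000 7000 5370
5409 7000 7000 5409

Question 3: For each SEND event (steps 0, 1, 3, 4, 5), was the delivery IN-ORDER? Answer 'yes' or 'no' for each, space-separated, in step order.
Answer: yes yes no yes yes

Derivation:
Step 0: SEND seq=5000 -> in-order
Step 1: SEND seq=5069 -> in-order
Step 3: SEND seq=5261 -> out-of-order
Step 4: SEND seq=5090 -> in-order
Step 5: SEND seq=5370 -> in-order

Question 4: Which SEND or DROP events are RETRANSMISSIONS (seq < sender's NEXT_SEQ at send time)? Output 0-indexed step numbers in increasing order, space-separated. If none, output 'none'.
Answer: 4

Derivation:
Step 0: SEND seq=5000 -> fresh
Step 1: SEND seq=5069 -> fresh
Step 2: DROP seq=5090 -> fresh
Step 3: SEND seq=5261 -> fresh
Step 4: SEND seq=5090 -> retransmit
Step 5: SEND seq=5370 -> fresh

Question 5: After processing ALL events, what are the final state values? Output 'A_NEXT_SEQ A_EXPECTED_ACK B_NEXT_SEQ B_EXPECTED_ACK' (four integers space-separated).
Answer: 5409 7000 7000 5409

Derivation:
After event 0: A_seq=5069 A_ack=7000 B_seq=7000 B_ack=5069
After event 1: A_seq=5090 A_ack=7000 B_seq=7000 B_ack=5090
After event 2: A_seq=5261 A_ack=7000 B_seq=7000 B_ack=5090
After event 3: A_seq=5370 A_ack=7000 B_seq=7000 B_ack=5090
After event 4: A_seq=5370 A_ack=7000 B_seq=7000 B_ack=5370
After event 5: A_seq=5409 A_ack=7000 B_seq=7000 B_ack=5409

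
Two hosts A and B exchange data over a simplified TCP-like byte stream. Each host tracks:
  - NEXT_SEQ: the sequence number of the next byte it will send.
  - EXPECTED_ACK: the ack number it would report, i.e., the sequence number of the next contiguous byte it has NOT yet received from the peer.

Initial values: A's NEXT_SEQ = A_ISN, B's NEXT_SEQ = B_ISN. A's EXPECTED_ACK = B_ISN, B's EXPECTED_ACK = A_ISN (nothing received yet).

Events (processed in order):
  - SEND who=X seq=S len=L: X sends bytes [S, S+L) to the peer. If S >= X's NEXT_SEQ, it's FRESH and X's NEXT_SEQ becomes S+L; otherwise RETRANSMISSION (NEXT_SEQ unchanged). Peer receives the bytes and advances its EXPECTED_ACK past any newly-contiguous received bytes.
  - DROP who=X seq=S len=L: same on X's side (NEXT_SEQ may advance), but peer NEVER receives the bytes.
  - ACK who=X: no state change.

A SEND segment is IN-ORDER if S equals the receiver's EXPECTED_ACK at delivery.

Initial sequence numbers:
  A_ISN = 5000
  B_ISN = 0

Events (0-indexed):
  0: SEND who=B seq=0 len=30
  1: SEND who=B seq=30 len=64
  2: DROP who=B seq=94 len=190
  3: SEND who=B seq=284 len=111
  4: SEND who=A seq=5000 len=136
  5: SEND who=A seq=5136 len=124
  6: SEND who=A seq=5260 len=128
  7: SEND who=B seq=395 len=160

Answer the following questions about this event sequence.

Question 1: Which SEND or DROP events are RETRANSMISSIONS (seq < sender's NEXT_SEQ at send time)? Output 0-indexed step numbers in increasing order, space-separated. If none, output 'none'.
Answer: none

Derivation:
Step 0: SEND seq=0 -> fresh
Step 1: SEND seq=30 -> fresh
Step 2: DROP seq=94 -> fresh
Step 3: SEND seq=284 -> fresh
Step 4: SEND seq=5000 -> fresh
Step 5: SEND seq=5136 -> fresh
Step 6: SEND seq=5260 -> fresh
Step 7: SEND seq=395 -> fresh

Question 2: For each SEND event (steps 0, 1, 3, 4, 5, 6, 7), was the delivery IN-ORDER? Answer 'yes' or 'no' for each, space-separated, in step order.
Step 0: SEND seq=0 -> in-order
Step 1: SEND seq=30 -> in-order
Step 3: SEND seq=284 -> out-of-order
Step 4: SEND seq=5000 -> in-order
Step 5: SEND seq=5136 -> in-order
Step 6: SEND seq=5260 -> in-order
Step 7: SEND seq=395 -> out-of-order

Answer: yes yes no yes yes yes no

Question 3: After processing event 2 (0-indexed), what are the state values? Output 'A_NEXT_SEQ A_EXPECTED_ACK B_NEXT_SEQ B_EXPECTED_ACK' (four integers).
After event 0: A_seq=5000 A_ack=30 B_seq=30 B_ack=5000
After event 1: A_seq=5000 A_ack=94 B_seq=94 B_ack=5000
After event 2: A_seq=5000 A_ack=94 B_seq=284 B_ack=5000

5000 94 284 5000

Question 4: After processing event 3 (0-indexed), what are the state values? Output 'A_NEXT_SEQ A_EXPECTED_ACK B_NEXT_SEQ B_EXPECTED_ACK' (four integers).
After event 0: A_seq=5000 A_ack=30 B_seq=30 B_ack=5000
After event 1: A_seq=5000 A_ack=94 B_seq=94 B_ack=5000
After event 2: A_seq=5000 A_ack=94 B_seq=284 B_ack=5000
After event 3: A_seq=5000 A_ack=94 B_seq=395 B_ack=5000

5000 94 395 5000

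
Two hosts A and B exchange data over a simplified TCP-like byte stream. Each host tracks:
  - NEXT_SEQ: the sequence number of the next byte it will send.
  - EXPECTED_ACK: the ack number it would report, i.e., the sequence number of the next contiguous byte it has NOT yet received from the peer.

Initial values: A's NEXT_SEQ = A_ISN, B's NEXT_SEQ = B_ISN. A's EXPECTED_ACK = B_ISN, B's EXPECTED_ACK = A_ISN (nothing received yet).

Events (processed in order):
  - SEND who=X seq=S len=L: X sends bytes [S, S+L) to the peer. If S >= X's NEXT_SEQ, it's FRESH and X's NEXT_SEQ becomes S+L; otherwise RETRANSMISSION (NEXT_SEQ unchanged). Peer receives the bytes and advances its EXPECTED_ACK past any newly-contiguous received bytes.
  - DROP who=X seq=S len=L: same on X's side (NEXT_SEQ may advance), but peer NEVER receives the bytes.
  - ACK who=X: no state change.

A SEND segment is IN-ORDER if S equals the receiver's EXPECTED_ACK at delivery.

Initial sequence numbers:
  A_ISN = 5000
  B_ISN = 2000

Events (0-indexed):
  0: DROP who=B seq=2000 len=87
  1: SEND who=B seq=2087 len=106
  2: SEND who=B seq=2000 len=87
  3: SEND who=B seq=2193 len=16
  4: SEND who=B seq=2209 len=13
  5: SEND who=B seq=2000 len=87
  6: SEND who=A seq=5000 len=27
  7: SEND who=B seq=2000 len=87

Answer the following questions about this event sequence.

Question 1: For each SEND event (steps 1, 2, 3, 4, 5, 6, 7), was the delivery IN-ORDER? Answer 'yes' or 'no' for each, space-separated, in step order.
Step 1: SEND seq=2087 -> out-of-order
Step 2: SEND seq=2000 -> in-order
Step 3: SEND seq=2193 -> in-order
Step 4: SEND seq=2209 -> in-order
Step 5: SEND seq=2000 -> out-of-order
Step 6: SEND seq=5000 -> in-order
Step 7: SEND seq=2000 -> out-of-order

Answer: no yes yes yes no yes no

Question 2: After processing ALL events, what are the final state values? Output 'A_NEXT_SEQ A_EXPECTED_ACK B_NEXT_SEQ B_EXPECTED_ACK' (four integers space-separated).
Answer: 5027 2222 2222 5027

Derivation:
After event 0: A_seq=5000 A_ack=2000 B_seq=2087 B_ack=5000
After event 1: A_seq=5000 A_ack=2000 B_seq=2193 B_ack=5000
After event 2: A_seq=5000 A_ack=2193 B_seq=2193 B_ack=5000
After event 3: A_seq=5000 A_ack=2209 B_seq=2209 B_ack=5000
After event 4: A_seq=5000 A_ack=2222 B_seq=2222 B_ack=5000
After event 5: A_seq=5000 A_ack=2222 B_seq=2222 B_ack=5000
After event 6: A_seq=5027 A_ack=2222 B_seq=2222 B_ack=5027
After event 7: A_seq=5027 A_ack=2222 B_seq=2222 B_ack=5027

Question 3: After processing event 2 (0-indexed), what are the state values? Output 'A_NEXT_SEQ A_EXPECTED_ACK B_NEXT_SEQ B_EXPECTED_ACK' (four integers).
After event 0: A_seq=5000 A_ack=2000 B_seq=2087 B_ack=5000
After event 1: A_seq=5000 A_ack=2000 B_seq=2193 B_ack=5000
After event 2: A_seq=5000 A_ack=2193 B_seq=2193 B_ack=5000

5000 2193 2193 5000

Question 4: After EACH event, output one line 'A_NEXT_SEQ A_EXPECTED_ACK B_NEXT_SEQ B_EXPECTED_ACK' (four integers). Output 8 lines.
5000 2000 2087 5000
5000 2000 2193 5000
5000 2193 2193 5000
5000 2209 2209 5000
5000 2222 2222 5000
5000 2222 2222 5000
5027 2222 2222 5027
5027 2222 2222 5027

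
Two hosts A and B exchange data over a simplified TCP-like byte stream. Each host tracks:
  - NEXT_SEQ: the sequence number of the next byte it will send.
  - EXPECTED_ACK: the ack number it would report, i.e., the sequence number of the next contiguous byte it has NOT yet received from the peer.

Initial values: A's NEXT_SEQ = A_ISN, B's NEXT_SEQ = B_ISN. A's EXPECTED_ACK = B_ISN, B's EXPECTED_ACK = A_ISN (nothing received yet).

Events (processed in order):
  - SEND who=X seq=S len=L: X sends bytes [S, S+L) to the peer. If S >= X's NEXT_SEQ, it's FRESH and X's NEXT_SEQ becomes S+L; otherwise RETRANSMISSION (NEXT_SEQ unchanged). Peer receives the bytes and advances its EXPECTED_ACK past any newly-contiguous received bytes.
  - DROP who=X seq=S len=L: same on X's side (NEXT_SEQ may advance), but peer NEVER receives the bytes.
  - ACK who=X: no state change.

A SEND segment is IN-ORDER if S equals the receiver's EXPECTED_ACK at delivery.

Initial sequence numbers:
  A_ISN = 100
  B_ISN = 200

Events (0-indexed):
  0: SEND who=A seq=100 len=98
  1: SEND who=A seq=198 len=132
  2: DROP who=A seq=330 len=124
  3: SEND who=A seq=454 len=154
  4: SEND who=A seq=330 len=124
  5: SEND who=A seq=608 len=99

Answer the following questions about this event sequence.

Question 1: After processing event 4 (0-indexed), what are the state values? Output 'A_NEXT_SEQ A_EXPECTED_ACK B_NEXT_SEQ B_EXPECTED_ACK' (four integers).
After event 0: A_seq=198 A_ack=200 B_seq=200 B_ack=198
After event 1: A_seq=330 A_ack=200 B_seq=200 B_ack=330
After event 2: A_seq=454 A_ack=200 B_seq=200 B_ack=330
After event 3: A_seq=608 A_ack=200 B_seq=200 B_ack=330
After event 4: A_seq=608 A_ack=200 B_seq=200 B_ack=608

608 200 200 608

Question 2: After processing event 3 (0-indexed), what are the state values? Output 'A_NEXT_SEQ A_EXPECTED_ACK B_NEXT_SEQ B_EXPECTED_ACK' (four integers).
After event 0: A_seq=198 A_ack=200 B_seq=200 B_ack=198
After event 1: A_seq=330 A_ack=200 B_seq=200 B_ack=330
After event 2: A_seq=454 A_ack=200 B_seq=200 B_ack=330
After event 3: A_seq=608 A_ack=200 B_seq=200 B_ack=330

608 200 200 330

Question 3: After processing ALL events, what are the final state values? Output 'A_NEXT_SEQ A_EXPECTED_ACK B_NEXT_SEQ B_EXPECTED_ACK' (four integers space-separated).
After event 0: A_seq=198 A_ack=200 B_seq=200 B_ack=198
After event 1: A_seq=330 A_ack=200 B_seq=200 B_ack=330
After event 2: A_seq=454 A_ack=200 B_seq=200 B_ack=330
After event 3: A_seq=608 A_ack=200 B_seq=200 B_ack=330
After event 4: A_seq=608 A_ack=200 B_seq=200 B_ack=608
After event 5: A_seq=707 A_ack=200 B_seq=200 B_ack=707

Answer: 707 200 200 707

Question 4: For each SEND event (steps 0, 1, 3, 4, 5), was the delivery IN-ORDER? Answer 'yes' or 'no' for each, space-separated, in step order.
Answer: yes yes no yes yes

Derivation:
Step 0: SEND seq=100 -> in-order
Step 1: SEND seq=198 -> in-order
Step 3: SEND seq=454 -> out-of-order
Step 4: SEND seq=330 -> in-order
Step 5: SEND seq=608 -> in-order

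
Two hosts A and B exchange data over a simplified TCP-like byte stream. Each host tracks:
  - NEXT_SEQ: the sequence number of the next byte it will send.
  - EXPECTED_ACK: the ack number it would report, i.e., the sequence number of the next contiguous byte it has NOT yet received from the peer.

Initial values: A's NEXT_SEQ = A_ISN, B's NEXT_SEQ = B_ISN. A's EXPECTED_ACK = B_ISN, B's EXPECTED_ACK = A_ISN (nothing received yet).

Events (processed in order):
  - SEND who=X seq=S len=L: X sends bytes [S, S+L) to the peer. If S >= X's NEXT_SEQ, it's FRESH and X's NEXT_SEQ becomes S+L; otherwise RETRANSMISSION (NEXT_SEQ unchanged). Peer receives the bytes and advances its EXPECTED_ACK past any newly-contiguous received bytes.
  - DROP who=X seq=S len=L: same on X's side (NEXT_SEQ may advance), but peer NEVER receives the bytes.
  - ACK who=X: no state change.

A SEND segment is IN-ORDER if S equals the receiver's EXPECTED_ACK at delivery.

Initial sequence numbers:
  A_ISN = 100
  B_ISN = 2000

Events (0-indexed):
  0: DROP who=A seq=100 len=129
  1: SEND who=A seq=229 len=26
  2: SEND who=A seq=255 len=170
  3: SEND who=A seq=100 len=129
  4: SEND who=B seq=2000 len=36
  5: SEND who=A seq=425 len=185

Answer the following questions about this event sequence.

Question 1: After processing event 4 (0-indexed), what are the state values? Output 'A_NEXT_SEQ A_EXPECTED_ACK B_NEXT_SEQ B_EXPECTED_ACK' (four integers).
After event 0: A_seq=229 A_ack=2000 B_seq=2000 B_ack=100
After event 1: A_seq=255 A_ack=2000 B_seq=2000 B_ack=100
After event 2: A_seq=425 A_ack=2000 B_seq=2000 B_ack=100
After event 3: A_seq=425 A_ack=2000 B_seq=2000 B_ack=425
After event 4: A_seq=425 A_ack=2036 B_seq=2036 B_ack=425

425 2036 2036 425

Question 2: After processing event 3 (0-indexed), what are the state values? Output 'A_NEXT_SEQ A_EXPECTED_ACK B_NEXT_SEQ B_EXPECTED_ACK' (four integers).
After event 0: A_seq=229 A_ack=2000 B_seq=2000 B_ack=100
After event 1: A_seq=255 A_ack=2000 B_seq=2000 B_ack=100
After event 2: A_seq=425 A_ack=2000 B_seq=2000 B_ack=100
After event 3: A_seq=425 A_ack=2000 B_seq=2000 B_ack=425

425 2000 2000 425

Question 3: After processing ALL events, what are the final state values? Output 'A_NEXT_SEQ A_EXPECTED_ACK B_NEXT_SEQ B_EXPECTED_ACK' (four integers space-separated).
After event 0: A_seq=229 A_ack=2000 B_seq=2000 B_ack=100
After event 1: A_seq=255 A_ack=2000 B_seq=2000 B_ack=100
After event 2: A_seq=425 A_ack=2000 B_seq=2000 B_ack=100
After event 3: A_seq=425 A_ack=2000 B_seq=2000 B_ack=425
After event 4: A_seq=425 A_ack=2036 B_seq=2036 B_ack=425
After event 5: A_seq=610 A_ack=2036 B_seq=2036 B_ack=610

Answer: 610 2036 2036 610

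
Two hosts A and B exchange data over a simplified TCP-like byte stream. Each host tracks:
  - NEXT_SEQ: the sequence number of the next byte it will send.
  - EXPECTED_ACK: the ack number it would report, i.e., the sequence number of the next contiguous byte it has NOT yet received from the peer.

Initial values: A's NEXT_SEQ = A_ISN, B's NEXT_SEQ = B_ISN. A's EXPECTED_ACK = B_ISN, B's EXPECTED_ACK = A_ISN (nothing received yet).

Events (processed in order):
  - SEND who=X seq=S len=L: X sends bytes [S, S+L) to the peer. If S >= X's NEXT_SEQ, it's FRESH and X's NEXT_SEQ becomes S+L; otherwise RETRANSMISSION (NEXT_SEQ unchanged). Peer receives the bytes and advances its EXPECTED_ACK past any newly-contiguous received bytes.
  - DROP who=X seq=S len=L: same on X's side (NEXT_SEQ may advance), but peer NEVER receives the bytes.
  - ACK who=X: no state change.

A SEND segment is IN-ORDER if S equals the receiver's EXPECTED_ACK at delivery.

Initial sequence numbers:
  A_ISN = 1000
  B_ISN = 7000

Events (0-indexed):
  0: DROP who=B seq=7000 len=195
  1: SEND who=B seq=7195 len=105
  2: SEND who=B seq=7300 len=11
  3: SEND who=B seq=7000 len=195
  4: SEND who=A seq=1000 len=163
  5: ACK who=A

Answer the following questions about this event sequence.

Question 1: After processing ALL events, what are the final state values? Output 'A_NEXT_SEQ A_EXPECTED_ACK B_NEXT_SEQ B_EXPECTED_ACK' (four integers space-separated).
After event 0: A_seq=1000 A_ack=7000 B_seq=7195 B_ack=1000
After event 1: A_seq=1000 A_ack=7000 B_seq=7300 B_ack=1000
After event 2: A_seq=1000 A_ack=7000 B_seq=7311 B_ack=1000
After event 3: A_seq=1000 A_ack=7311 B_seq=7311 B_ack=1000
After event 4: A_seq=1163 A_ack=7311 B_seq=7311 B_ack=1163
After event 5: A_seq=1163 A_ack=7311 B_seq=7311 B_ack=1163

Answer: 1163 7311 7311 1163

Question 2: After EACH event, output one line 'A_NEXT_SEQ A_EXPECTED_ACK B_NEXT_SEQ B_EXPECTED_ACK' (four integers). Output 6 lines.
1000 7000 7195 1000
1000 7000 7300 1000
1000 7000 7311 1000
1000 7311 7311 1000
1163 7311 7311 1163
1163 7311 7311 1163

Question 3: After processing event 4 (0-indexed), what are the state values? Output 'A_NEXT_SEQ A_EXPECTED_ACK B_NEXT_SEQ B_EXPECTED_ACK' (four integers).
After event 0: A_seq=1000 A_ack=7000 B_seq=7195 B_ack=1000
After event 1: A_seq=1000 A_ack=7000 B_seq=7300 B_ack=1000
After event 2: A_seq=1000 A_ack=7000 B_seq=7311 B_ack=1000
After event 3: A_seq=1000 A_ack=7311 B_seq=7311 B_ack=1000
After event 4: A_seq=1163 A_ack=7311 B_seq=7311 B_ack=1163

1163 7311 7311 1163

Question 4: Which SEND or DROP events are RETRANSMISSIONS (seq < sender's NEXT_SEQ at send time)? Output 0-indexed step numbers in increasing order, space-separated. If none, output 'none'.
Answer: 3

Derivation:
Step 0: DROP seq=7000 -> fresh
Step 1: SEND seq=7195 -> fresh
Step 2: SEND seq=7300 -> fresh
Step 3: SEND seq=7000 -> retransmit
Step 4: SEND seq=1000 -> fresh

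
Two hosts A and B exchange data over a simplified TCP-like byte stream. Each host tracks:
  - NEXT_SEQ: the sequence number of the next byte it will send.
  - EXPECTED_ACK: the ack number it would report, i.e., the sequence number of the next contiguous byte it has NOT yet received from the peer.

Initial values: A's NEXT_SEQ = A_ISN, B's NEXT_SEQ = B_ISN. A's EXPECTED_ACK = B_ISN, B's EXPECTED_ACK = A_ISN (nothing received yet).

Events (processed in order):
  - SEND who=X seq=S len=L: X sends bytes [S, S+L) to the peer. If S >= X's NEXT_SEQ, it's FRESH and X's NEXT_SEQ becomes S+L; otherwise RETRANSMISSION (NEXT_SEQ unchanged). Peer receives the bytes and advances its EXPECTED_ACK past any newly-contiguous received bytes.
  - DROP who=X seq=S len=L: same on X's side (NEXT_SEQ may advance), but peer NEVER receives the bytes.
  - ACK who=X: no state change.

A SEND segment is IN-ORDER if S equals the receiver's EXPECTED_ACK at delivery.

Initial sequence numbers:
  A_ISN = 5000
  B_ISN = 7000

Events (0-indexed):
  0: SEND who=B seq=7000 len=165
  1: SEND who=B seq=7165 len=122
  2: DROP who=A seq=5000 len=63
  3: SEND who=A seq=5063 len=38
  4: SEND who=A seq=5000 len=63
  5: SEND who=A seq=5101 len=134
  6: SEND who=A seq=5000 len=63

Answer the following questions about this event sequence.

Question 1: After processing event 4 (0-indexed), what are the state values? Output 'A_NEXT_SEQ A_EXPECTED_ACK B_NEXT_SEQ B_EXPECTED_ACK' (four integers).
After event 0: A_seq=5000 A_ack=7165 B_seq=7165 B_ack=5000
After event 1: A_seq=5000 A_ack=7287 B_seq=7287 B_ack=5000
After event 2: A_seq=5063 A_ack=7287 B_seq=7287 B_ack=5000
After event 3: A_seq=5101 A_ack=7287 B_seq=7287 B_ack=5000
After event 4: A_seq=5101 A_ack=7287 B_seq=7287 B_ack=5101

5101 7287 7287 5101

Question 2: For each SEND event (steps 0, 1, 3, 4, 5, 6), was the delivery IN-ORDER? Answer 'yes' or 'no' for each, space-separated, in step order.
Answer: yes yes no yes yes no

Derivation:
Step 0: SEND seq=7000 -> in-order
Step 1: SEND seq=7165 -> in-order
Step 3: SEND seq=5063 -> out-of-order
Step 4: SEND seq=5000 -> in-order
Step 5: SEND seq=5101 -> in-order
Step 6: SEND seq=5000 -> out-of-order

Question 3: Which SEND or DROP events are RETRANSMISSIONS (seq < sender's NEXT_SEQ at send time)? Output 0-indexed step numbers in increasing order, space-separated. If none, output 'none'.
Answer: 4 6

Derivation:
Step 0: SEND seq=7000 -> fresh
Step 1: SEND seq=7165 -> fresh
Step 2: DROP seq=5000 -> fresh
Step 3: SEND seq=5063 -> fresh
Step 4: SEND seq=5000 -> retransmit
Step 5: SEND seq=5101 -> fresh
Step 6: SEND seq=5000 -> retransmit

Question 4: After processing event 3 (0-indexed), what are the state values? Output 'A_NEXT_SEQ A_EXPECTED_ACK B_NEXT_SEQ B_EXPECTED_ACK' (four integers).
After event 0: A_seq=5000 A_ack=7165 B_seq=7165 B_ack=5000
After event 1: A_seq=5000 A_ack=7287 B_seq=7287 B_ack=5000
After event 2: A_seq=5063 A_ack=7287 B_seq=7287 B_ack=5000
After event 3: A_seq=5101 A_ack=7287 B_seq=7287 B_ack=5000

5101 7287 7287 5000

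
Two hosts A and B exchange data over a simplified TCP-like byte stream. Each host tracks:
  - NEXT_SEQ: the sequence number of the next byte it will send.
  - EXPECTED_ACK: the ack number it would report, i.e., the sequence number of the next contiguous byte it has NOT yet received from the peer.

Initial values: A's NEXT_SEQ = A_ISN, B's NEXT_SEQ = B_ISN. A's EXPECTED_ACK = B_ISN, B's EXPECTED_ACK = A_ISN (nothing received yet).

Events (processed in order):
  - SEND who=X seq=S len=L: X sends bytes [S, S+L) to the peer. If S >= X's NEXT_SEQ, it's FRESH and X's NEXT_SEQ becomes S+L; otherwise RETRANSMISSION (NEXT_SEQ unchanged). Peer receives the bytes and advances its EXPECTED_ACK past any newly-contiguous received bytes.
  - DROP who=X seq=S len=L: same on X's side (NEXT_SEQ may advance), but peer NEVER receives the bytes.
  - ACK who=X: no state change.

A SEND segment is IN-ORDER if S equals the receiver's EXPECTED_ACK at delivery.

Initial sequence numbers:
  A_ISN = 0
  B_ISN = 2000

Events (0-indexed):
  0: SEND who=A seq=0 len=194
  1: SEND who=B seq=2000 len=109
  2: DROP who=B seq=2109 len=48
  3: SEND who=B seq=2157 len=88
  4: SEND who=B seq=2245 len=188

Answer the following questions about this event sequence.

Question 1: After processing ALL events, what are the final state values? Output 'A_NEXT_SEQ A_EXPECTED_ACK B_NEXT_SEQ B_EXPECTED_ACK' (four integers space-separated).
After event 0: A_seq=194 A_ack=2000 B_seq=2000 B_ack=194
After event 1: A_seq=194 A_ack=2109 B_seq=2109 B_ack=194
After event 2: A_seq=194 A_ack=2109 B_seq=2157 B_ack=194
After event 3: A_seq=194 A_ack=2109 B_seq=2245 B_ack=194
After event 4: A_seq=194 A_ack=2109 B_seq=2433 B_ack=194

Answer: 194 2109 2433 194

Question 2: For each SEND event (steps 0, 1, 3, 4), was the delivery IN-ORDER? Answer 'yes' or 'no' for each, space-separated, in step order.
Answer: yes yes no no

Derivation:
Step 0: SEND seq=0 -> in-order
Step 1: SEND seq=2000 -> in-order
Step 3: SEND seq=2157 -> out-of-order
Step 4: SEND seq=2245 -> out-of-order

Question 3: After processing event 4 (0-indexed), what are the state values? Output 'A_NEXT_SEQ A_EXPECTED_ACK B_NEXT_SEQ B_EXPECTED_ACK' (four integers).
After event 0: A_seq=194 A_ack=2000 B_seq=2000 B_ack=194
After event 1: A_seq=194 A_ack=2109 B_seq=2109 B_ack=194
After event 2: A_seq=194 A_ack=2109 B_seq=2157 B_ack=194
After event 3: A_seq=194 A_ack=2109 B_seq=2245 B_ack=194
After event 4: A_seq=194 A_ack=2109 B_seq=2433 B_ack=194

194 2109 2433 194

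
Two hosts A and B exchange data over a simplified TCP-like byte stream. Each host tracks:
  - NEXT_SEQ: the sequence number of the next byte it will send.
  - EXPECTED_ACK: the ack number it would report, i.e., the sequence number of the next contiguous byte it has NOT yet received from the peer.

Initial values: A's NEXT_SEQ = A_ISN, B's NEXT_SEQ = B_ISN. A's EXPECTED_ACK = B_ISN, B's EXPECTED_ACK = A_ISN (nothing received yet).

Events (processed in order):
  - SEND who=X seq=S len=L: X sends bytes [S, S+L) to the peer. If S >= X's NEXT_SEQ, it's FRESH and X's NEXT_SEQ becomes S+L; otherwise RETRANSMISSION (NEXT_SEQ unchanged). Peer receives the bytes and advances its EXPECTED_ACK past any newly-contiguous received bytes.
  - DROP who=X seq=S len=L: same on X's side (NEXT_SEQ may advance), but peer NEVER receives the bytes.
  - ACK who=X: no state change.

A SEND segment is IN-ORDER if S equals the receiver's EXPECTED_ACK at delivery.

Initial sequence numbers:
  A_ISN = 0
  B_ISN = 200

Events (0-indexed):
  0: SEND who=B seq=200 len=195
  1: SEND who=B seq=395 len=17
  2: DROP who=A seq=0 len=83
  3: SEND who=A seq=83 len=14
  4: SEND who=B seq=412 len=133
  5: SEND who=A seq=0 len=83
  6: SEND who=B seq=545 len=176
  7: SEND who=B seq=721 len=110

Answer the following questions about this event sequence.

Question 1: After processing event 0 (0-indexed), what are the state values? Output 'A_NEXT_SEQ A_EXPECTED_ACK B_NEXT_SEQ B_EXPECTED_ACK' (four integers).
After event 0: A_seq=0 A_ack=395 B_seq=395 B_ack=0

0 395 395 0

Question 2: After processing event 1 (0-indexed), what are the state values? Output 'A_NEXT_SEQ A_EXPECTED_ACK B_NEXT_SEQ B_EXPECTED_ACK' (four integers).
After event 0: A_seq=0 A_ack=395 B_seq=395 B_ack=0
After event 1: A_seq=0 A_ack=412 B_seq=412 B_ack=0

0 412 412 0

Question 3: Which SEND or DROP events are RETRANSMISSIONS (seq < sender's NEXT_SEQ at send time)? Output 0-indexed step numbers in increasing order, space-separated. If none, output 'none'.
Step 0: SEND seq=200 -> fresh
Step 1: SEND seq=395 -> fresh
Step 2: DROP seq=0 -> fresh
Step 3: SEND seq=83 -> fresh
Step 4: SEND seq=412 -> fresh
Step 5: SEND seq=0 -> retransmit
Step 6: SEND seq=545 -> fresh
Step 7: SEND seq=721 -> fresh

Answer: 5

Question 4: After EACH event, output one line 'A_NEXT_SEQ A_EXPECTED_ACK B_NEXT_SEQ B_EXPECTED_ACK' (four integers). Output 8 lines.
0 395 395 0
0 412 412 0
83 412 412 0
97 412 412 0
97 545 545 0
97 545 545 97
97 721 721 97
97 831 831 97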